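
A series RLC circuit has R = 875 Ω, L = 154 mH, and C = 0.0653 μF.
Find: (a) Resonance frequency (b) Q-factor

Step 1 — Resonance condition Im(Z)=0 gives ω₀ = 1/√(LC).
Step 2 — ω₀ = 1/√(0.154·6.53e-08) = 9972 rad/s.
Step 3 — f₀ = ω₀/(2π) = 1587 Hz.
Step 4 — Series Q: Q = ω₀L/R = 9972·0.154/875 = 1.755.

(a) f₀ = 1587 Hz  (b) Q = 1.755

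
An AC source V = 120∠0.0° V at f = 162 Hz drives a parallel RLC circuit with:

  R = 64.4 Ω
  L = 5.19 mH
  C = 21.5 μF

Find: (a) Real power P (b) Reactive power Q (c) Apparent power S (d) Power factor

Step 1 — Angular frequency: ω = 2π·f = 2π·162 = 1018 rad/s.
Step 2 — Component impedances:
  R: Z = R = 64.4 Ω
  L: Z = jωL = j·1018·0.00519 = 0 + j5.283 Ω
  C: Z = 1/(jωC) = -j/(ω·C) = 0 - j45.69 Ω
Step 3 — Parallel combination: 1/Z_total = 1/R + 1/L + 1/C; Z_total = 0.5493 + j5.922 Ω = 5.948∠84.7° Ω.
Step 4 — Source phasor: V = 120∠0.0° V = 120 V.
Step 5 — Current: I = V / Z = 1.863 - j20.09 A = 20.18∠-84.7° A.
Step 6 — Complex power: S = V·I* = 223.6 + j2411 VA.
Step 7 — Real power: P = Re(S) = 223.6 W.
Step 8 — Reactive power: Q = Im(S) = 2411 VAR.
Step 9 — Apparent power: |S| = 2421 VA.
Step 10 — Power factor: PF = P/|S| = 0.09236 (lagging).

(a) P = 223.6 W  (b) Q = 2411 VAR  (c) S = 2421 VA  (d) PF = 0.09236 (lagging)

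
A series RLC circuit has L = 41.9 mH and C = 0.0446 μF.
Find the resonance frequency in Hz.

Step 1 — Resonance condition Im(Z)=0 gives ω₀ = 1/√(LC).
Step 2 — ω₀ = 1/√(0.0419·4.46e-08) = 2.313e+04 rad/s.
Step 3 — f₀ = ω₀/(2π) = 3682 Hz.

f₀ = 3682 Hz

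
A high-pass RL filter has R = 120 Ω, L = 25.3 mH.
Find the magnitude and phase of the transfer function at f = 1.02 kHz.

Step 1 — Angular frequency: ω = 2π·1020 = 6409 rad/s.
Step 2 — Transfer function: H(jω) = jωL/(R + jωL).
Step 3 — Numerator jωL = j·162.1; denominator R + jωL = 120 + j162.1.
Step 4 — H = 0.6461 + j0.4782.
Step 5 — Magnitude: |H| = 0.8038 (-1.9 dB); phase: φ = 36.5°.

|H| = 0.8038 (-1.9 dB), φ = 36.5°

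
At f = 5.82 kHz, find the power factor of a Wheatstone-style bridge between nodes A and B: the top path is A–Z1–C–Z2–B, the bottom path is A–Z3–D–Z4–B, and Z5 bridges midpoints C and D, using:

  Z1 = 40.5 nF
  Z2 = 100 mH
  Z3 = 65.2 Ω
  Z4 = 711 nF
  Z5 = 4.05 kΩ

Step 1 — Angular frequency: ω = 2π·f = 2π·5820 = 3.657e+04 rad/s.
Step 2 — Component impedances:
  Z1: Z = 1/(jωC) = -j/(ω·C) = 0 - j675.2 Ω
  Z2: Z = jωL = j·3.657e+04·0.1 = 0 + j3657 Ω
  Z3: Z = R = 65.2 Ω
  Z4: Z = 1/(jωC) = -j/(ω·C) = 0 - j38.46 Ω
  Z5: Z = R = 4050 Ω
Step 3 — Bridge requires nodal analysis (the Z5 bridge couples midpoints C and D, so the two paths cannot be reduced to a simple series/parallel combination). Setting node B to ground and injecting 1 A at node A, the 3-node admittance system at A, C, D solves to V_A = Z_AB = 65.31 - j37.52 Ω = 75.32∠-29.9° Ω.
Step 4 — Power factor: PF = cos(φ) = Re(Z)/|Z| = 65.31/75.32 = 0.8671.
Step 5 — Type: Im(Z) = -37.52 ⇒ leading (phase φ = -29.9°).

PF = 0.8671 (leading, φ = -29.9°)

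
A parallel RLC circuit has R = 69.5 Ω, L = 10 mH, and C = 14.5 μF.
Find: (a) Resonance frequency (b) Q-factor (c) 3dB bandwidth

Step 1 — Resonance: ω₀ = 1/√(LC) = 1/√(0.01·1.45e-05) = 2626 rad/s.
Step 2 — f₀ = ω₀/(2π) = 418 Hz.
Step 3 — Parallel Q: Q = R/(ω₀L) = 69.5/(2626·0.01) = 2.646.
Step 4 — Bandwidth: Δω = ω₀/Q = 992.3 rad/s; BW = Δω/(2π) = 157.9 Hz.

(a) f₀ = 418 Hz  (b) Q = 2.646  (c) BW = 157.9 Hz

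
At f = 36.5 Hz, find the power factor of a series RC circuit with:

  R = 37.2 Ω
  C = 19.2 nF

Step 1 — Angular frequency: ω = 2π·f = 2π·36.5 = 229.3 rad/s.
Step 2 — Component impedances:
  R: Z = R = 37.2 Ω
  C: Z = 1/(jωC) = -j/(ω·C) = 0 - j2.271e+05 Ω
Step 3 — Series combination: Z_total = R + C = 37.2 - j2.271e+05 Ω = 2.271e+05∠-90.0° Ω.
Step 4 — Power factor: PF = cos(φ) = Re(Z)/|Z| = 37.2/2.271e+05 = 0.0001638.
Step 5 — Type: Im(Z) = -2.271e+05 ⇒ leading (phase φ = -90.0°).

PF = 0.0001638 (leading, φ = -90.0°)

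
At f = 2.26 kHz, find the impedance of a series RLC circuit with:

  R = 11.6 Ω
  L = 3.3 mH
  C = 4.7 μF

Step 1 — Angular frequency: ω = 2π·f = 2π·2260 = 1.42e+04 rad/s.
Step 2 — Component impedances:
  R: Z = R = 11.6 Ω
  L: Z = jωL = j·1.42e+04·0.0033 = 0 + j46.86 Ω
  C: Z = 1/(jωC) = -j/(ω·C) = 0 - j14.98 Ω
Step 3 — Series combination: Z_total = R + L + C = 11.6 + j31.88 Ω = 33.92∠70.0° Ω.

Z = 11.6 + j31.88 Ω = 33.92∠70.0° Ω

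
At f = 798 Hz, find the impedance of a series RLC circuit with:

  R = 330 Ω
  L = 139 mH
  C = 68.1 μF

Step 1 — Angular frequency: ω = 2π·f = 2π·798 = 5014 rad/s.
Step 2 — Component impedances:
  R: Z = R = 330 Ω
  L: Z = jωL = j·5014·0.139 = 0 + j696.9 Ω
  C: Z = 1/(jωC) = -j/(ω·C) = 0 - j2.929 Ω
Step 3 — Series combination: Z_total = R + L + C = 330 + j694 Ω = 768.5∠64.6° Ω.

Z = 330 + j694 Ω = 768.5∠64.6° Ω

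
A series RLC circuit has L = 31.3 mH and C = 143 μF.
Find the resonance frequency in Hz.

Step 1 — Resonance condition Im(Z)=0 gives ω₀ = 1/√(LC).
Step 2 — ω₀ = 1/√(0.0313·0.000143) = 472.7 rad/s.
Step 3 — f₀ = ω₀/(2π) = 75.23 Hz.

f₀ = 75.23 Hz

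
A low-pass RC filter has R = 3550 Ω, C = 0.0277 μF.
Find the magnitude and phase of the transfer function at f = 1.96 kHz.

Step 1 — Angular frequency: ω = 2π·1960 = 1.232e+04 rad/s.
Step 2 — Transfer function: H(jω) = 1/(1 + jωRC).
Step 3 — Denominator: 1 + jωRC = 1 + j·1.232e+04·3550·2.77e-08 = 1 + j1.211.
Step 4 — H = 0.4054 - j0.491.
Step 5 — Magnitude: |H| = 0.6367 (-3.9 dB); phase: φ = -50.5°.

|H| = 0.6367 (-3.9 dB), φ = -50.5°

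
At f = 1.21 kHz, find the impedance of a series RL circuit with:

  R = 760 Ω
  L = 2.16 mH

Step 1 — Angular frequency: ω = 2π·f = 2π·1210 = 7603 rad/s.
Step 2 — Component impedances:
  R: Z = R = 760 Ω
  L: Z = jωL = j·7603·0.00216 = 0 + j16.42 Ω
Step 3 — Series combination: Z_total = R + L = 760 + j16.42 Ω = 760.2∠1.2° Ω.

Z = 760 + j16.42 Ω = 760.2∠1.2° Ω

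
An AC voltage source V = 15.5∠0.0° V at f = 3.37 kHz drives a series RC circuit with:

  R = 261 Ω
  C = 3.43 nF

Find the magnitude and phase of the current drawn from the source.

Step 1 — Angular frequency: ω = 2π·f = 2π·3370 = 2.117e+04 rad/s.
Step 2 — Component impedances:
  R: Z = R = 261 Ω
  C: Z = 1/(jωC) = -j/(ω·C) = 0 - j1.377e+04 Ω
Step 3 — Series combination: Z_total = R + C = 261 - j1.377e+04 Ω = 1.377e+04∠-88.9° Ω.
Step 4 — Source phasor: V = 15.5∠0.0° V = 15.5 V.
Step 5 — Ohm's law: I = V / Z_total = (15.5) / (261 - j1.377e+04) = 2.133e-05 + j0.001125 A.
Step 6 — Convert to polar: |I| = 0.001126 A, ∠I = 88.9°.

I = 0.001126∠88.9° A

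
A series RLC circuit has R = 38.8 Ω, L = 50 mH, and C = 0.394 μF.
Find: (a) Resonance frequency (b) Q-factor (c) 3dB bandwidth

Step 1 — Resonance condition Im(Z)=0 gives ω₀ = 1/√(LC).
Step 2 — ω₀ = 1/√(0.05·3.94e-07) = 7125 rad/s.
Step 3 — f₀ = ω₀/(2π) = 1134 Hz.
Step 4 — Series Q: Q = ω₀L/R = 7125·0.05/38.8 = 9.181.
Step 5 — 3dB bandwidth: Δω = ω₀/Q = 776 rad/s; BW = Δω/(2π) = 123.5 Hz.

(a) f₀ = 1134 Hz  (b) Q = 9.181  (c) BW = 123.5 Hz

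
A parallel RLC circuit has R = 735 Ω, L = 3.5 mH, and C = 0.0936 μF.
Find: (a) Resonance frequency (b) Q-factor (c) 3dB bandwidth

Step 1 — Resonance: ω₀ = 1/√(LC) = 1/√(0.0035·9.36e-08) = 5.525e+04 rad/s.
Step 2 — f₀ = ω₀/(2π) = 8793 Hz.
Step 3 — Parallel Q: Q = R/(ω₀L) = 735/(5.525e+04·0.0035) = 3.801.
Step 4 — Bandwidth: Δω = ω₀/Q = 1.454e+04 rad/s; BW = Δω/(2π) = 2313 Hz.

(a) f₀ = 8793 Hz  (b) Q = 3.801  (c) BW = 2313 Hz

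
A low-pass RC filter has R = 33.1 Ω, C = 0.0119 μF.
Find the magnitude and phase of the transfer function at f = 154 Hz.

Step 1 — Angular frequency: ω = 2π·154 = 967.6 rad/s.
Step 2 — Transfer function: H(jω) = 1/(1 + jωRC).
Step 3 — Denominator: 1 + jωRC = 1 + j·967.6·33.1·1.19e-08 = 1 + j0.0003811.
Step 4 — H = 1 - j0.0003811.
Step 5 — Magnitude: |H| = 1 (-0.0 dB); phase: φ = -0.0°.

|H| = 1 (-0.0 dB), φ = -0.0°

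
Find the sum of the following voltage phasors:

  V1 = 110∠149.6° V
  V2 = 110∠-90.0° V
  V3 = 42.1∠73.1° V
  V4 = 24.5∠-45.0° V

Step 1 — Convert each phasor to rectangular form:
  V1 = 110·(cos(149.6°) + j·sin(149.6°)) = -94.88 + j55.66 V
  V2 = 110·(cos(-90.0°) + j·sin(-90.0°)) = 0 - j110 V
  V3 = 42.1·(cos(73.1°) + j·sin(73.1°)) = 12.24 + j40.28 V
  V4 = 24.5·(cos(-45.0°) + j·sin(-45.0°)) = 17.32 - j17.32 V
Step 2 — Sum components: V_total = -65.31 - j31.38 V.
Step 3 — Convert to polar: |V_total| = 72.46 V, ∠V_total = -154.3°.

V_total = 72.46∠-154.3° V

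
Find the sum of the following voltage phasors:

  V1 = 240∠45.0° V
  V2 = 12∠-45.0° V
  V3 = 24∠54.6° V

Step 1 — Convert each phasor to rectangular form:
  V1 = 240·(cos(45.0°) + j·sin(45.0°)) = 169.7 + j169.7 V
  V2 = 12·(cos(-45.0°) + j·sin(-45.0°)) = 8.485 - j8.485 V
  V3 = 24·(cos(54.6°) + j·sin(54.6°)) = 13.9 + j19.56 V
Step 2 — Sum components: V_total = 192.1 + j180.8 V.
Step 3 — Convert to polar: |V_total| = 263.8 V, ∠V_total = 43.3°.

V_total = 263.8∠43.3° V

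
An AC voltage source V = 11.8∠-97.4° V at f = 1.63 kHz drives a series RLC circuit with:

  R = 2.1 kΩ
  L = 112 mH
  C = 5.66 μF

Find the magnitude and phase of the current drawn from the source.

Step 1 — Angular frequency: ω = 2π·f = 2π·1630 = 1.024e+04 rad/s.
Step 2 — Component impedances:
  R: Z = R = 2100 Ω
  L: Z = jωL = j·1.024e+04·0.112 = 0 + j1147 Ω
  C: Z = 1/(jωC) = -j/(ω·C) = 0 - j17.25 Ω
Step 3 — Series combination: Z_total = R + L + C = 2100 + j1130 Ω = 2385∠28.3° Ω.
Step 4 — Source phasor: V = 11.8∠-97.4° V = -1.52 - j11.7 V.
Step 5 — Ohm's law: I = V / Z_total = (-1.52 - j11.7) / (2100 + j1130) = -0.002886 - j0.004019 A.
Step 6 — Convert to polar: |I| = 0.004948 A, ∠I = -125.7°.

I = 0.004948∠-125.7° A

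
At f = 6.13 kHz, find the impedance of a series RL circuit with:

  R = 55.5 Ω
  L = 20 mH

Step 1 — Angular frequency: ω = 2π·f = 2π·6130 = 3.852e+04 rad/s.
Step 2 — Component impedances:
  R: Z = R = 55.5 Ω
  L: Z = jωL = j·3.852e+04·0.02 = 0 + j770.3 Ω
Step 3 — Series combination: Z_total = R + L = 55.5 + j770.3 Ω = 772.3∠85.9° Ω.

Z = 55.5 + j770.3 Ω = 772.3∠85.9° Ω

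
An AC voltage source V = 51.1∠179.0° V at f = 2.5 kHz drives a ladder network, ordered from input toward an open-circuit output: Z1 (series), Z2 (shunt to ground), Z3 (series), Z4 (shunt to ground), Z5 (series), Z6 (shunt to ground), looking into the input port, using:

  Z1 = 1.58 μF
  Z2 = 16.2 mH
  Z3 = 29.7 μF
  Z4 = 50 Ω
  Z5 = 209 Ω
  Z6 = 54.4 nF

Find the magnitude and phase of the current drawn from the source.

Step 1 — Angular frequency: ω = 2π·f = 2π·2500 = 1.571e+04 rad/s.
Step 2 — Component impedances:
  Z1: Z = 1/(jωC) = -j/(ω·C) = 0 - j40.29 Ω
  Z2: Z = jωL = j·1.571e+04·0.0162 = 0 + j254.5 Ω
  Z3: Z = 1/(jωC) = -j/(ω·C) = 0 - j2.144 Ω
  Z4: Z = R = 50 Ω
  Z5: Z = R = 209 Ω
  Z6: Z = 1/(jωC) = -j/(ω·C) = 0 - j1170 Ω
Step 3 — Ladder network (open output): work backward from the far end, alternating series and parallel combinations. Z_in = 49.29 - j34.79 Ω = 60.33∠-35.2° Ω.
Step 4 — Source phasor: V = 51.1∠179.0° V = -51.09 + j0.8918 V.
Step 5 — Ohm's law: I = V / Z_total = (-51.09 + j0.8918) / (49.29 - j34.79) = -0.7005 - j0.4763 A.
Step 6 — Convert to polar: |I| = 0.8471 A, ∠I = -145.8°.

I = 0.8471∠-145.8° A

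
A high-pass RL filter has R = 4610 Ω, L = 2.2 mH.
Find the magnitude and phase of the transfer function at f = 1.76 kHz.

Step 1 — Angular frequency: ω = 2π·1760 = 1.106e+04 rad/s.
Step 2 — Transfer function: H(jω) = jωL/(R + jωL).
Step 3 — Numerator jωL = j·24.33; denominator R + jωL = 4610 + j24.33.
Step 4 — H = 2.785e-05 + j0.005277.
Step 5 — Magnitude: |H| = 0.005277 (-45.6 dB); phase: φ = 89.7°.

|H| = 0.005277 (-45.6 dB), φ = 89.7°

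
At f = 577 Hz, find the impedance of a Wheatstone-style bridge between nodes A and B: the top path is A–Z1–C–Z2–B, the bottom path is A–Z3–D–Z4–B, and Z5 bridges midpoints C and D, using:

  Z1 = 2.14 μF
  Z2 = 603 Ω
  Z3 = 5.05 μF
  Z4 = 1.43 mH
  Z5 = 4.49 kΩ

Step 1 — Angular frequency: ω = 2π·f = 2π·577 = 3625 rad/s.
Step 2 — Component impedances:
  Z1: Z = 1/(jωC) = -j/(ω·C) = 0 - j128.9 Ω
  Z2: Z = R = 603 Ω
  Z3: Z = 1/(jωC) = -j/(ω·C) = 0 - j54.62 Ω
  Z4: Z = jωL = j·3625·0.00143 = 0 + j5.184 Ω
  Z5: Z = R = 4490 Ω
Step 3 — Bridge requires nodal analysis (the Z5 bridge couples midpoints C and D, so the two paths cannot be reduced to a simple series/parallel combination). Setting node B to ground and injecting 1 A at node A, the 3-node admittance system at A, C, D solves to V_A = Z_AB = 4.235 - j48.01 Ω = 48.19∠-85.0° Ω.

Z = 4.235 - j48.01 Ω = 48.19∠-85.0° Ω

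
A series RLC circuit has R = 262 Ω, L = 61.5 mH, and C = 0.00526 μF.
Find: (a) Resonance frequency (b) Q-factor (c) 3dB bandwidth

Step 1 — Resonance: ω₀ = 1/√(LC) = 1/√(0.0615·5.26e-09) = 5.56e+04 rad/s.
Step 2 — f₀ = ω₀/(2π) = 8849 Hz.
Step 3 — Series Q: Q = ω₀L/R = 5.56e+04·0.0615/262 = 13.05.
Step 4 — Bandwidth: Δω = ω₀/Q = 4260 rad/s; BW = Δω/(2π) = 678 Hz.

(a) f₀ = 8849 Hz  (b) Q = 13.05  (c) BW = 678 Hz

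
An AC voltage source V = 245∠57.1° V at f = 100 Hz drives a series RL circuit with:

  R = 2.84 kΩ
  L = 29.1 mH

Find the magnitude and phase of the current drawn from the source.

Step 1 — Angular frequency: ω = 2π·f = 2π·100 = 628.3 rad/s.
Step 2 — Component impedances:
  R: Z = R = 2840 Ω
  L: Z = jωL = j·628.3·0.0291 = 0 + j18.28 Ω
Step 3 — Series combination: Z_total = R + L = 2840 + j18.28 Ω = 2840∠0.4° Ω.
Step 4 — Source phasor: V = 245∠57.1° V = 133.1 + j205.7 V.
Step 5 — Ohm's law: I = V / Z_total = (133.1 + j205.7) / (2840 + j18.28) = 0.04732 + j0.07213 A.
Step 6 — Convert to polar: |I| = 0.08627 A, ∠I = 56.7°.

I = 0.08627∠56.7° A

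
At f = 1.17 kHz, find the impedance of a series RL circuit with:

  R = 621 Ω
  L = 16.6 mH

Step 1 — Angular frequency: ω = 2π·f = 2π·1170 = 7351 rad/s.
Step 2 — Component impedances:
  R: Z = R = 621 Ω
  L: Z = jωL = j·7351·0.0166 = 0 + j122 Ω
Step 3 — Series combination: Z_total = R + L = 621 + j122 Ω = 632.9∠11.1° Ω.

Z = 621 + j122 Ω = 632.9∠11.1° Ω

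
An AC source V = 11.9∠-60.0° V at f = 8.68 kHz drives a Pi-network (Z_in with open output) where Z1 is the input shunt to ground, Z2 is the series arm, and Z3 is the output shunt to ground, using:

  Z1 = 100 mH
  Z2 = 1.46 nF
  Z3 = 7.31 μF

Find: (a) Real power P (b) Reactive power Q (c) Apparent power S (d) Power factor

Step 1 — Angular frequency: ω = 2π·f = 2π·8680 = 5.454e+04 rad/s.
Step 2 — Component impedances:
  Z1: Z = jωL = j·5.454e+04·0.1 = 0 + j5454 Ω
  Z2: Z = 1/(jωC) = -j/(ω·C) = 0 - j1.256e+04 Ω
  Z3: Z = 1/(jωC) = -j/(ω·C) = 0 - j2.508 Ω
Step 3 — With open output, the series arm Z2 and the output shunt Z3 appear in series to ground: Z2 + Z3 = 0 - j1.256e+04 Ω.
Step 4 — Parallel with input shunt Z1: Z_in = Z1 || (Z2 + Z3) = 0 + j9639 Ω = 9639∠90.0° Ω.
Step 5 — Source phasor: V = 11.9∠-60.0° V = 5.95 - j10.31 V.
Step 6 — Current: I = V / Z = -0.001069 - j0.0006173 A = 0.001235∠-150.0° A.
Step 7 — Complex power: S = V·I* = 0 + j0.01469 VA.
Step 8 — Real power: P = Re(S) = 0 W.
Step 9 — Reactive power: Q = Im(S) = 0.01469 VAR.
Step 10 — Apparent power: |S| = 0.01469 VA.
Step 11 — Power factor: PF = P/|S| = 0 (lagging).

(a) P = 0 W  (b) Q = 0.01469 VAR  (c) S = 0.01469 VA  (d) PF = 0 (lagging)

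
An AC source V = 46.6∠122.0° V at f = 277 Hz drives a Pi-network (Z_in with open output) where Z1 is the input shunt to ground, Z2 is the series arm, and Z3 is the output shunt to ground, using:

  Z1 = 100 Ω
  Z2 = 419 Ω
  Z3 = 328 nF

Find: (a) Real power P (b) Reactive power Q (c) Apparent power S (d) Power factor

Step 1 — Angular frequency: ω = 2π·f = 2π·277 = 1740 rad/s.
Step 2 — Component impedances:
  Z1: Z = R = 100 Ω
  Z2: Z = R = 419 Ω
  Z3: Z = 1/(jωC) = -j/(ω·C) = 0 - j1752 Ω
Step 3 — With open output, the series arm Z2 and the output shunt Z3 appear in series to ground: Z2 + Z3 = 419 - j1752 Ω.
Step 4 — Parallel with input shunt Z1: Z_in = Z1 || (Z2 + Z3) = 98.45 - j5.248 Ω = 98.58∠-3.1° Ω.
Step 5 — Source phasor: V = 46.6∠122.0° V = -24.69 + j39.52 V.
Step 6 — Current: I = V / Z = -0.2715 + j0.387 A = 0.4727∠125.1° A.
Step 7 — Complex power: S = V·I* = 22 - j1.173 VA.
Step 8 — Real power: P = Re(S) = 22 W.
Step 9 — Reactive power: Q = Im(S) = -1.173 VAR.
Step 10 — Apparent power: |S| = 22.03 VA.
Step 11 — Power factor: PF = P/|S| = 0.9986 (leading).

(a) P = 22 W  (b) Q = -1.173 VAR  (c) S = 22.03 VA  (d) PF = 0.9986 (leading)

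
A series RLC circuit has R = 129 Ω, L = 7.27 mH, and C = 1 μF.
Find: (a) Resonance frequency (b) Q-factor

Step 1 — Resonance condition Im(Z)=0 gives ω₀ = 1/√(LC).
Step 2 — ω₀ = 1/√(0.00727·1e-06) = 1.173e+04 rad/s.
Step 3 — f₀ = ω₀/(2π) = 1867 Hz.
Step 4 — Series Q: Q = ω₀L/R = 1.173e+04·0.00727/129 = 0.661.

(a) f₀ = 1867 Hz  (b) Q = 0.661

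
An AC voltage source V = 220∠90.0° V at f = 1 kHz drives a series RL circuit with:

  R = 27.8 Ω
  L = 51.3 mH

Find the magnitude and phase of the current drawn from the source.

Step 1 — Angular frequency: ω = 2π·f = 2π·1000 = 6283 rad/s.
Step 2 — Component impedances:
  R: Z = R = 27.8 Ω
  L: Z = jωL = j·6283·0.0513 = 0 + j322.3 Ω
Step 3 — Series combination: Z_total = R + L = 27.8 + j322.3 Ω = 323.5∠85.1° Ω.
Step 4 — Source phasor: V = 220∠90.0° V = 0 + j220 V.
Step 5 — Ohm's law: I = V / Z_total = (0 + j220) / (27.8 + j322.3) = 0.6775 + j0.05843 A.
Step 6 — Convert to polar: |I| = 0.68 A, ∠I = 4.9°.

I = 0.68∠4.9° A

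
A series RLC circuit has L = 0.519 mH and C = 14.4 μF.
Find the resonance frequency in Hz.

Step 1 — Resonance condition Im(Z)=0 gives ω₀ = 1/√(LC).
Step 2 — ω₀ = 1/√(0.000519·1.44e-05) = 1.157e+04 rad/s.
Step 3 — f₀ = ω₀/(2π) = 1841 Hz.

f₀ = 1841 Hz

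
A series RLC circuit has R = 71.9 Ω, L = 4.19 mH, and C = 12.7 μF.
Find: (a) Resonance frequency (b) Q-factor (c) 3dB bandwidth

Step 1 — Resonance: ω₀ = 1/√(LC) = 1/√(0.00419·1.27e-05) = 4335 rad/s.
Step 2 — f₀ = ω₀/(2π) = 689.9 Hz.
Step 3 — Series Q: Q = ω₀L/R = 4335·0.00419/71.9 = 0.2526.
Step 4 — Bandwidth: Δω = ω₀/Q = 1.716e+04 rad/s; BW = Δω/(2π) = 2731 Hz.

(a) f₀ = 689.9 Hz  (b) Q = 0.2526  (c) BW = 2731 Hz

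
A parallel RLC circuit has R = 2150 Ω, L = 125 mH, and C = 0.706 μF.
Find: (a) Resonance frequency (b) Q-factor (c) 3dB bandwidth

Step 1 — Resonance: ω₀ = 1/√(LC) = 1/√(0.125·7.06e-07) = 3366 rad/s.
Step 2 — f₀ = ω₀/(2π) = 535.8 Hz.
Step 3 — Parallel Q: Q = R/(ω₀L) = 2150/(3366·0.125) = 5.11.
Step 4 — Bandwidth: Δω = ω₀/Q = 658.8 rad/s; BW = Δω/(2π) = 104.9 Hz.

(a) f₀ = 535.8 Hz  (b) Q = 5.11  (c) BW = 104.9 Hz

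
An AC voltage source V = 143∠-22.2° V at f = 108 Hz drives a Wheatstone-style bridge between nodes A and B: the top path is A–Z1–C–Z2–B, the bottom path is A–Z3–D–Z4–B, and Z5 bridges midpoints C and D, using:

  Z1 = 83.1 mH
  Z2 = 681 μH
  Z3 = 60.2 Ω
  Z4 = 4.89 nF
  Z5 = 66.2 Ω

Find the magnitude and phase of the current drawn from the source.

Step 1 — Angular frequency: ω = 2π·f = 2π·108 = 678.6 rad/s.
Step 2 — Component impedances:
  Z1: Z = jωL = j·678.6·0.0831 = 0 + j56.39 Ω
  Z2: Z = jωL = j·678.6·0.000681 = 0 + j0.4621 Ω
  Z3: Z = R = 60.2 Ω
  Z4: Z = 1/(jωC) = -j/(ω·C) = 0 - j3.014e+05 Ω
  Z5: Z = R = 66.2 Ω
Step 3 — Bridge requires nodal analysis (the Z5 bridge couples midpoints C and D, so the two paths cannot be reduced to a simple series/parallel combination). Setting node B to ground and injecting 1 A at node A, the 3-node admittance system at A, C, D solves to V_A = Z_AB = 20.98 + j47.49 Ω = 51.92∠66.2° Ω.
Step 4 — Source phasor: V = 143∠-22.2° V = 132.4 - j54.03 V.
Step 5 — Ohm's law: I = V / Z_total = (132.4 - j54.03) / (20.98 + j47.49) = 0.07864 - j2.753 A.
Step 6 — Convert to polar: |I| = 2.754 A, ∠I = -88.4°.

I = 2.754∠-88.4° A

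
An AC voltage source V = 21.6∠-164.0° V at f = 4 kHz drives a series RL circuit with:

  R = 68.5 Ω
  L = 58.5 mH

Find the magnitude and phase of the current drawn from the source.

Step 1 — Angular frequency: ω = 2π·f = 2π·4000 = 2.513e+04 rad/s.
Step 2 — Component impedances:
  R: Z = R = 68.5 Ω
  L: Z = jωL = j·2.513e+04·0.0585 = 0 + j1470 Ω
Step 3 — Series combination: Z_total = R + L = 68.5 + j1470 Ω = 1472∠87.3° Ω.
Step 4 — Source phasor: V = 21.6∠-164.0° V = -20.76 - j5.954 V.
Step 5 — Ohm's law: I = V / Z_total = (-20.76 - j5.954) / (68.5 + j1470) = -0.004697 + j0.0139 A.
Step 6 — Convert to polar: |I| = 0.01468 A, ∠I = 108.7°.

I = 0.01468∠108.7° A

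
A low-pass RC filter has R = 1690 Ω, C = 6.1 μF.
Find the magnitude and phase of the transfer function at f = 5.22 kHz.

Step 1 — Angular frequency: ω = 2π·5220 = 3.28e+04 rad/s.
Step 2 — Transfer function: H(jω) = 1/(1 + jωRC).
Step 3 — Denominator: 1 + jωRC = 1 + j·3.28e+04·1690·6.1e-06 = 1 + j338.1.
Step 4 — H = 8.747e-06 - j0.002958.
Step 5 — Magnitude: |H| = 0.002958 (-50.6 dB); phase: φ = -89.8°.

|H| = 0.002958 (-50.6 dB), φ = -89.8°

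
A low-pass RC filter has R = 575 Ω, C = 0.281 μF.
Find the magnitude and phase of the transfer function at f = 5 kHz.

Step 1 — Angular frequency: ω = 2π·5000 = 3.142e+04 rad/s.
Step 2 — Transfer function: H(jω) = 1/(1 + jωRC).
Step 3 — Denominator: 1 + jωRC = 1 + j·3.142e+04·575·2.81e-07 = 1 + j5.076.
Step 4 — H = 0.03736 - j0.1896.
Step 5 — Magnitude: |H| = 0.1933 (-14.3 dB); phase: φ = -78.9°.

|H| = 0.1933 (-14.3 dB), φ = -78.9°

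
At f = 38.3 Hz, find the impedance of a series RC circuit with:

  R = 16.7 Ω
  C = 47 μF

Step 1 — Angular frequency: ω = 2π·f = 2π·38.3 = 240.6 rad/s.
Step 2 — Component impedances:
  R: Z = R = 16.7 Ω
  C: Z = 1/(jωC) = -j/(ω·C) = 0 - j88.41 Ω
Step 3 — Series combination: Z_total = R + C = 16.7 - j88.41 Ω = 89.98∠-79.3° Ω.

Z = 16.7 - j88.41 Ω = 89.98∠-79.3° Ω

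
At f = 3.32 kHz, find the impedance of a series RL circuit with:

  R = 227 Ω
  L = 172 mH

Step 1 — Angular frequency: ω = 2π·f = 2π·3320 = 2.086e+04 rad/s.
Step 2 — Component impedances:
  R: Z = R = 227 Ω
  L: Z = jωL = j·2.086e+04·0.172 = 0 + j3588 Ω
Step 3 — Series combination: Z_total = R + L = 227 + j3588 Ω = 3595∠86.4° Ω.

Z = 227 + j3588 Ω = 3595∠86.4° Ω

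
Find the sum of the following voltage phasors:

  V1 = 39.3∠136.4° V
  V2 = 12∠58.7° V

Step 1 — Convert each phasor to rectangular form:
  V1 = 39.3·(cos(136.4°) + j·sin(136.4°)) = -28.46 + j27.1 V
  V2 = 12·(cos(58.7°) + j·sin(58.7°)) = 6.234 + j10.25 V
Step 2 — Sum components: V_total = -22.23 + j37.36 V.
Step 3 — Convert to polar: |V_total| = 43.47 V, ∠V_total = 120.8°.

V_total = 43.47∠120.8° V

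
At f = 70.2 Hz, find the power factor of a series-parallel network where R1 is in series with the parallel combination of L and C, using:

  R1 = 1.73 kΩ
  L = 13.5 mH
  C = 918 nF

Step 1 — Angular frequency: ω = 2π·f = 2π·70.2 = 441.1 rad/s.
Step 2 — Component impedances:
  R1: Z = R = 1730 Ω
  L: Z = jωL = j·441.1·0.0135 = 0 + j5.955 Ω
  C: Z = 1/(jωC) = -j/(ω·C) = 0 - j2470 Ω
Step 3 — Parallel branch: L || C = 1/(1/L + 1/C) = 0 + j5.969 Ω.
Step 4 — Series with R1: Z_total = R1 + (L || C) = 1730 + j5.969 Ω = 1730∠0.2° Ω.
Step 5 — Power factor: PF = cos(φ) = Re(Z)/|Z| = 1730/1730 = 1.
Step 6 — Type: Im(Z) = 5.969 ⇒ lagging (phase φ = 0.2°).

PF = 1 (lagging, φ = 0.2°)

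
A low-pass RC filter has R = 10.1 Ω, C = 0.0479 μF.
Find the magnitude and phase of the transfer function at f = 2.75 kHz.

Step 1 — Angular frequency: ω = 2π·2750 = 1.728e+04 rad/s.
Step 2 — Transfer function: H(jω) = 1/(1 + jωRC).
Step 3 — Denominator: 1 + jωRC = 1 + j·1.728e+04·10.1·4.79e-08 = 1 + j0.008359.
Step 4 — H = 0.9999 - j0.008359.
Step 5 — Magnitude: |H| = 1 (-0.0 dB); phase: φ = -0.5°.

|H| = 1 (-0.0 dB), φ = -0.5°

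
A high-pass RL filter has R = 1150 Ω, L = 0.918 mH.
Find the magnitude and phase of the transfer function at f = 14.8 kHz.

Step 1 — Angular frequency: ω = 2π·1.48e+04 = 9.299e+04 rad/s.
Step 2 — Transfer function: H(jω) = jωL/(R + jωL).
Step 3 — Numerator jωL = j·85.37; denominator R + jωL = 1150 + j85.37.
Step 4 — H = 0.00548 + j0.07382.
Step 5 — Magnitude: |H| = 0.07403 (-22.6 dB); phase: φ = 85.8°.

|H| = 0.07403 (-22.6 dB), φ = 85.8°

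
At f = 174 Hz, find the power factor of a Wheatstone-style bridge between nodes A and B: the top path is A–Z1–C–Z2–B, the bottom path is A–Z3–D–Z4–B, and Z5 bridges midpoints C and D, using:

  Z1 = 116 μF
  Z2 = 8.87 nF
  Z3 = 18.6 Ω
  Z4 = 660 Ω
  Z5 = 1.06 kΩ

Step 1 — Angular frequency: ω = 2π·f = 2π·174 = 1093 rad/s.
Step 2 — Component impedances:
  Z1: Z = 1/(jωC) = -j/(ω·C) = 0 - j7.885 Ω
  Z2: Z = 1/(jωC) = -j/(ω·C) = 0 - j1.031e+05 Ω
  Z3: Z = R = 18.6 Ω
  Z4: Z = R = 660 Ω
  Z5: Z = R = 1060 Ω
Step 3 — Bridge requires nodal analysis (the Z5 bridge couples midpoints C and D, so the two paths cannot be reduced to a simple series/parallel combination). Setting node B to ground and injecting 1 A at node A, the 3-node admittance system at A, C, D solves to V_A = Z_AB = 678.3 - j4.463 Ω = 678.3∠-0.4° Ω.
Step 4 — Power factor: PF = cos(φ) = Re(Z)/|Z| = 678.3/678.3 = 1.
Step 5 — Type: Im(Z) = -4.463 ⇒ leading (phase φ = -0.4°).

PF = 1 (leading, φ = -0.4°)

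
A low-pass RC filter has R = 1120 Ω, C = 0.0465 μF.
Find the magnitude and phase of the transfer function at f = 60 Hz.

Step 1 — Angular frequency: ω = 2π·60 = 377 rad/s.
Step 2 — Transfer function: H(jω) = 1/(1 + jωRC).
Step 3 — Denominator: 1 + jωRC = 1 + j·377·1120·4.65e-08 = 1 + j0.01963.
Step 4 — H = 0.9996 - j0.01963.
Step 5 — Magnitude: |H| = 0.9998 (-0.0 dB); phase: φ = -1.1°.

|H| = 0.9998 (-0.0 dB), φ = -1.1°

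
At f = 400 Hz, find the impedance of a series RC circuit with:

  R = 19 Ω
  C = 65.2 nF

Step 1 — Angular frequency: ω = 2π·f = 2π·400 = 2513 rad/s.
Step 2 — Component impedances:
  R: Z = R = 19 Ω
  C: Z = 1/(jωC) = -j/(ω·C) = 0 - j6103 Ω
Step 3 — Series combination: Z_total = R + C = 19 - j6103 Ω = 6103∠-89.8° Ω.

Z = 19 - j6103 Ω = 6103∠-89.8° Ω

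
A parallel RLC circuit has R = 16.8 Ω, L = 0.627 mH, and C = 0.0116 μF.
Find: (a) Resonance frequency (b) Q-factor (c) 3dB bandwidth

Step 1 — Resonance: ω₀ = 1/√(LC) = 1/√(0.000627·1.16e-08) = 3.708e+05 rad/s.
Step 2 — f₀ = ω₀/(2π) = 5.901e+04 Hz.
Step 3 — Parallel Q: Q = R/(ω₀L) = 16.8/(3.708e+05·0.000627) = 0.07226.
Step 4 — Bandwidth: Δω = ω₀/Q = 5.131e+06 rad/s; BW = Δω/(2π) = 8.167e+05 Hz.

(a) f₀ = 5.901e+04 Hz  (b) Q = 0.07226  (c) BW = 8.167e+05 Hz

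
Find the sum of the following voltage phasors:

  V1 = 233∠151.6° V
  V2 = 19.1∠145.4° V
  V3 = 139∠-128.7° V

Step 1 — Convert each phasor to rectangular form:
  V1 = 233·(cos(151.6°) + j·sin(151.6°)) = -205 + j110.8 V
  V2 = 19.1·(cos(145.4°) + j·sin(145.4°)) = -15.72 + j10.85 V
  V3 = 139·(cos(-128.7°) + j·sin(-128.7°)) = -86.91 - j108.5 V
Step 2 — Sum components: V_total = -307.6 + j13.19 V.
Step 3 — Convert to polar: |V_total| = 307.9 V, ∠V_total = 177.5°.

V_total = 307.9∠177.5° V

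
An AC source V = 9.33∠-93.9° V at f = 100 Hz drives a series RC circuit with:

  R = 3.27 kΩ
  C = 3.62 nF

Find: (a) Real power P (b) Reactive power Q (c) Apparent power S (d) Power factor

Step 1 — Angular frequency: ω = 2π·f = 2π·100 = 628.3 rad/s.
Step 2 — Component impedances:
  R: Z = R = 3270 Ω
  C: Z = 1/(jωC) = -j/(ω·C) = 0 - j4.397e+05 Ω
Step 3 — Series combination: Z_total = R + C = 3270 - j4.397e+05 Ω = 4.397e+05∠-89.6° Ω.
Step 4 — Source phasor: V = 9.33∠-93.9° V = -0.6346 - j9.308 V.
Step 5 — Current: I = V / Z = 2.116e-05 - j1.601e-06 A = 2.122e-05∠-4.3° A.
Step 6 — Complex power: S = V·I* = 1.473e-06 - j0.000198 VA.
Step 7 — Real power: P = Re(S) = 1.473e-06 W.
Step 8 — Reactive power: Q = Im(S) = -0.000198 VAR.
Step 9 — Apparent power: |S| = 0.000198 VA.
Step 10 — Power factor: PF = P/|S| = 0.007437 (leading).

(a) P = 1.473e-06 W  (b) Q = -0.000198 VAR  (c) S = 0.000198 VA  (d) PF = 0.007437 (leading)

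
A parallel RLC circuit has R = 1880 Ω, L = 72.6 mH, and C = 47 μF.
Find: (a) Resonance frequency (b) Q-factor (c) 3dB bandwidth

Step 1 — Resonance: ω₀ = 1/√(LC) = 1/√(0.0726·4.7e-05) = 541.4 rad/s.
Step 2 — f₀ = ω₀/(2π) = 86.16 Hz.
Step 3 — Parallel Q: Q = R/(ω₀L) = 1880/(541.4·0.0726) = 47.83.
Step 4 — Bandwidth: Δω = ω₀/Q = 11.32 rad/s; BW = Δω/(2π) = 1.801 Hz.

(a) f₀ = 86.16 Hz  (b) Q = 47.83  (c) BW = 1.801 Hz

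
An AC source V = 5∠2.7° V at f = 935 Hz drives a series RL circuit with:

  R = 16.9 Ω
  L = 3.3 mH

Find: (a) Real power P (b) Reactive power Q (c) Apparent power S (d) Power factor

Step 1 — Angular frequency: ω = 2π·f = 2π·935 = 5875 rad/s.
Step 2 — Component impedances:
  R: Z = R = 16.9 Ω
  L: Z = jωL = j·5875·0.0033 = 0 + j19.39 Ω
Step 3 — Series combination: Z_total = R + L = 16.9 + j19.39 Ω = 25.72∠48.9° Ω.
Step 4 — Source phasor: V = 5∠2.7° V = 4.994 + j0.2355 V.
Step 5 — Current: I = V / Z = 0.1345 - j0.1404 A = 0.1944∠-46.2° A.
Step 6 — Complex power: S = V·I* = 0.6387 + j0.7327 VA.
Step 7 — Real power: P = Re(S) = 0.6387 W.
Step 8 — Reactive power: Q = Im(S) = 0.7327 VAR.
Step 9 — Apparent power: |S| = 0.9721 VA.
Step 10 — Power factor: PF = P/|S| = 0.6571 (lagging).

(a) P = 0.6387 W  (b) Q = 0.7327 VAR  (c) S = 0.9721 VA  (d) PF = 0.6571 (lagging)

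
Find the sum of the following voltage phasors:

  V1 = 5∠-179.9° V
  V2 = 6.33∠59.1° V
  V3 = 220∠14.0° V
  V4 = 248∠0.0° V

Step 1 — Convert each phasor to rectangular form:
  V1 = 5·(cos(-179.9°) + j·sin(-179.9°)) = -5 - j0.008727 V
  V2 = 6.33·(cos(59.1°) + j·sin(59.1°)) = 3.251 + j5.432 V
  V3 = 220·(cos(14.0°) + j·sin(14.0°)) = 213.5 + j53.22 V
  V4 = 248·(cos(0.0°) + j·sin(0.0°)) = 248 V
Step 2 — Sum components: V_total = 459.7 + j58.65 V.
Step 3 — Convert to polar: |V_total| = 463.4 V, ∠V_total = 7.3°.

V_total = 463.4∠7.3° V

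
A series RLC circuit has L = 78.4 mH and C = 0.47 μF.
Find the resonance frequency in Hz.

Step 1 — Resonance condition Im(Z)=0 gives ω₀ = 1/√(LC).
Step 2 — ω₀ = 1/√(0.0784·4.7e-07) = 5209 rad/s.
Step 3 — f₀ = ω₀/(2π) = 829.1 Hz.

f₀ = 829.1 Hz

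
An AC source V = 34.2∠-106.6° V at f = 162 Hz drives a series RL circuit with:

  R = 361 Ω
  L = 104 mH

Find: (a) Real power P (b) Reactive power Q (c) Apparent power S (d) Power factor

Step 1 — Angular frequency: ω = 2π·f = 2π·162 = 1018 rad/s.
Step 2 — Component impedances:
  R: Z = R = 361 Ω
  L: Z = jωL = j·1018·0.104 = 0 + j105.9 Ω
Step 3 — Series combination: Z_total = R + L = 361 + j105.9 Ω = 376.2∠16.3° Ω.
Step 4 — Source phasor: V = 34.2∠-106.6° V = -9.771 - j32.77 V.
Step 5 — Current: I = V / Z = -0.04944 - j0.07629 A = 0.09091∠-122.9° A.
Step 6 — Complex power: S = V·I* = 2.983 + j0.8749 VA.
Step 7 — Real power: P = Re(S) = 2.983 W.
Step 8 — Reactive power: Q = Im(S) = 0.8749 VAR.
Step 9 — Apparent power: |S| = 3.109 VA.
Step 10 — Power factor: PF = P/|S| = 0.9596 (lagging).

(a) P = 2.983 W  (b) Q = 0.8749 VAR  (c) S = 3.109 VA  (d) PF = 0.9596 (lagging)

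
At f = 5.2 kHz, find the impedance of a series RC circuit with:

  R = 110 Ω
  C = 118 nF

Step 1 — Angular frequency: ω = 2π·f = 2π·5200 = 3.267e+04 rad/s.
Step 2 — Component impedances:
  R: Z = R = 110 Ω
  C: Z = 1/(jωC) = -j/(ω·C) = 0 - j259.4 Ω
Step 3 — Series combination: Z_total = R + C = 110 - j259.4 Ω = 281.7∠-67.0° Ω.

Z = 110 - j259.4 Ω = 281.7∠-67.0° Ω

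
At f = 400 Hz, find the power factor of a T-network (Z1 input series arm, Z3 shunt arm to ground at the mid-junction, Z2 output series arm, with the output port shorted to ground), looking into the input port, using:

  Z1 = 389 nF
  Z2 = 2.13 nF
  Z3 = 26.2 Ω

Step 1 — Angular frequency: ω = 2π·f = 2π·400 = 2513 rad/s.
Step 2 — Component impedances:
  Z1: Z = 1/(jωC) = -j/(ω·C) = 0 - j1023 Ω
  Z2: Z = 1/(jωC) = -j/(ω·C) = 0 - j1.868e+05 Ω
  Z3: Z = R = 26.2 Ω
Step 3 — With the output port shorted to ground, the output series arm Z2 runs from the junction to ground; the shunt arm Z3 also runs from the junction to ground. They appear in parallel: Z3 || Z2 = 26.2 - j0.003675 Ω.
Step 4 — Series with input arm Z1: Z_in = Z1 + (Z3 || Z2) = 26.2 - j1023 Ω = 1023∠-88.5° Ω.
Step 5 — Power factor: PF = cos(φ) = Re(Z)/|Z| = 26.2/1023 = 0.02561.
Step 6 — Type: Im(Z) = -1023 ⇒ leading (phase φ = -88.5°).

PF = 0.02561 (leading, φ = -88.5°)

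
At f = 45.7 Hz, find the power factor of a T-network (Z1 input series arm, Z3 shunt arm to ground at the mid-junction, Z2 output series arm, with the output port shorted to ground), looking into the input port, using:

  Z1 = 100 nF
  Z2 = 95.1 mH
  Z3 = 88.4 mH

Step 1 — Angular frequency: ω = 2π·f = 2π·45.7 = 287.1 rad/s.
Step 2 — Component impedances:
  Z1: Z = 1/(jωC) = -j/(ω·C) = 0 - j3.483e+04 Ω
  Z2: Z = jωL = j·287.1·0.0951 = 0 + j27.31 Ω
  Z3: Z = jωL = j·287.1·0.0884 = 0 + j25.38 Ω
Step 3 — With the output port shorted to ground, the output series arm Z2 runs from the junction to ground; the shunt arm Z3 also runs from the junction to ground. They appear in parallel: Z3 || Z2 = 0 + j13.16 Ω.
Step 4 — Series with input arm Z1: Z_in = Z1 + (Z3 || Z2) = 0 - j3.481e+04 Ω = 3.481e+04∠-90.0° Ω.
Step 5 — Power factor: PF = cos(φ) = Re(Z)/|Z| = 0/3.481e+04 = 0.
Step 6 — Type: Im(Z) = -3.481e+04 ⇒ leading (phase φ = -90.0°).

PF = 0 (leading, φ = -90.0°)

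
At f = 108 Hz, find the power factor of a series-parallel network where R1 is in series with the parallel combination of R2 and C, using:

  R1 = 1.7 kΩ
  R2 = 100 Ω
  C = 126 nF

Step 1 — Angular frequency: ω = 2π·f = 2π·108 = 678.6 rad/s.
Step 2 — Component impedances:
  R1: Z = R = 1700 Ω
  R2: Z = R = 100 Ω
  C: Z = 1/(jωC) = -j/(ω·C) = 0 - j1.17e+04 Ω
Step 3 — Parallel branch: R2 || C = 1/(1/R2 + 1/C) = 99.99 - j0.855 Ω.
Step 4 — Series with R1: Z_total = R1 + (R2 || C) = 1800 - j0.855 Ω = 1800∠-0.0° Ω.
Step 5 — Power factor: PF = cos(φ) = Re(Z)/|Z| = 1800/1800 = 1.
Step 6 — Type: Im(Z) = -0.855 ⇒ leading (phase φ = -0.0°).

PF = 1 (leading, φ = -0.0°)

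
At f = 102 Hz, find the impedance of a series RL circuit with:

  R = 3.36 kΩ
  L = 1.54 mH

Step 1 — Angular frequency: ω = 2π·f = 2π·102 = 640.9 rad/s.
Step 2 — Component impedances:
  R: Z = R = 3360 Ω
  L: Z = jωL = j·640.9·0.00154 = 0 + j0.987 Ω
Step 3 — Series combination: Z_total = R + L = 3360 + j0.987 Ω = 3360∠0.0° Ω.

Z = 3360 + j0.987 Ω = 3360∠0.0° Ω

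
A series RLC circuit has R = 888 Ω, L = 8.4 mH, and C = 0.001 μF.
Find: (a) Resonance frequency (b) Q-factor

Step 1 — Resonance condition Im(Z)=0 gives ω₀ = 1/√(LC).
Step 2 — ω₀ = 1/√(0.0084·1e-09) = 3.45e+05 rad/s.
Step 3 — f₀ = ω₀/(2π) = 5.491e+04 Hz.
Step 4 — Series Q: Q = ω₀L/R = 3.45e+05·0.0084/888 = 3.264.

(a) f₀ = 5.491e+04 Hz  (b) Q = 3.264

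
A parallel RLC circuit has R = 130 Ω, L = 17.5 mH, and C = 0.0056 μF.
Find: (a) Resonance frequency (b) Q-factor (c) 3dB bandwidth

Step 1 — Resonance: ω₀ = 1/√(LC) = 1/√(0.0175·5.6e-09) = 1.01e+05 rad/s.
Step 2 — f₀ = ω₀/(2π) = 1.608e+04 Hz.
Step 3 — Parallel Q: Q = R/(ω₀L) = 130/(1.01e+05·0.0175) = 0.07354.
Step 4 — Bandwidth: Δω = ω₀/Q = 1.374e+06 rad/s; BW = Δω/(2π) = 2.186e+05 Hz.

(a) f₀ = 1.608e+04 Hz  (b) Q = 0.07354  (c) BW = 2.186e+05 Hz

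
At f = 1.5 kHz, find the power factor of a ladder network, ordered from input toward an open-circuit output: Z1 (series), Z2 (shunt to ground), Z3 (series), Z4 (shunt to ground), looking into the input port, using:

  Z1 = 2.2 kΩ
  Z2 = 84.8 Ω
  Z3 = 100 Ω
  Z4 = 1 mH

Step 1 — Angular frequency: ω = 2π·f = 2π·1500 = 9425 rad/s.
Step 2 — Component impedances:
  Z1: Z = R = 2200 Ω
  Z2: Z = R = 84.8 Ω
  Z3: Z = R = 100 Ω
  Z4: Z = jωL = j·9425·0.001 = 0 + j9.425 Ω
Step 3 — Ladder network (open output): work backward from the far end, alternating series and parallel combinations. Z_in = 2246 + j1.979 Ω = 2246∠0.1° Ω.
Step 4 — Power factor: PF = cos(φ) = Re(Z)/|Z| = 2246/2246 = 1.
Step 5 — Type: Im(Z) = 1.979 ⇒ lagging (phase φ = 0.1°).

PF = 1 (lagging, φ = 0.1°)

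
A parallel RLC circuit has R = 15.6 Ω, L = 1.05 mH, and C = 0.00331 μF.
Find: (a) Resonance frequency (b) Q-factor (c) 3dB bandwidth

Step 1 — Resonance: ω₀ = 1/√(LC) = 1/√(0.00105·3.31e-09) = 5.364e+05 rad/s.
Step 2 — f₀ = ω₀/(2π) = 8.537e+04 Hz.
Step 3 — Parallel Q: Q = R/(ω₀L) = 15.6/(5.364e+05·0.00105) = 0.0277.
Step 4 — Bandwidth: Δω = ω₀/Q = 1.937e+07 rad/s; BW = Δω/(2π) = 3.082e+06 Hz.

(a) f₀ = 8.537e+04 Hz  (b) Q = 0.0277  (c) BW = 3.082e+06 Hz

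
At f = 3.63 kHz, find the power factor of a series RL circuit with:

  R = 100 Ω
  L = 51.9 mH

Step 1 — Angular frequency: ω = 2π·f = 2π·3630 = 2.281e+04 rad/s.
Step 2 — Component impedances:
  R: Z = R = 100 Ω
  L: Z = jωL = j·2.281e+04·0.0519 = 0 + j1184 Ω
Step 3 — Series combination: Z_total = R + L = 100 + j1184 Ω = 1188∠85.2° Ω.
Step 4 — Power factor: PF = cos(φ) = Re(Z)/|Z| = 100/1188 = 0.08418.
Step 5 — Type: Im(Z) = 1184 ⇒ lagging (phase φ = 85.2°).

PF = 0.08418 (lagging, φ = 85.2°)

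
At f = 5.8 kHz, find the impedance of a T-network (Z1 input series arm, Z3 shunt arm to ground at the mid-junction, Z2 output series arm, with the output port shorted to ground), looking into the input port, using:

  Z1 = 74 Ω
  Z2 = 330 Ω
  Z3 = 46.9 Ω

Step 1 — Angular frequency: ω = 2π·f = 2π·5800 = 3.644e+04 rad/s.
Step 2 — Component impedances:
  Z1: Z = R = 74 Ω
  Z2: Z = R = 330 Ω
  Z3: Z = R = 46.9 Ω
Step 3 — With the output port shorted to ground, the output series arm Z2 runs from the junction to ground; the shunt arm Z3 also runs from the junction to ground. They appear in parallel: Z3 || Z2 = 41.06 Ω.
Step 4 — Series with input arm Z1: Z_in = Z1 + (Z3 || Z2) = 115.1 Ω = 115.1∠0.0° Ω.

Z = 115.1 Ω = 115.1∠0.0° Ω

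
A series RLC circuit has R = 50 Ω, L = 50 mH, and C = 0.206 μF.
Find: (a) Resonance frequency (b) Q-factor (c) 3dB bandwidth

Step 1 — Resonance: ω₀ = 1/√(LC) = 1/√(0.05·2.06e-07) = 9853 rad/s.
Step 2 — f₀ = ω₀/(2π) = 1568 Hz.
Step 3 — Series Q: Q = ω₀L/R = 9853·0.05/50 = 9.853.
Step 4 — Bandwidth: Δω = ω₀/Q = 1000 rad/s; BW = Δω/(2π) = 159.2 Hz.

(a) f₀ = 1568 Hz  (b) Q = 9.853  (c) BW = 159.2 Hz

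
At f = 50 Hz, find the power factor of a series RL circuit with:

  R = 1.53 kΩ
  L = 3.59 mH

Step 1 — Angular frequency: ω = 2π·f = 2π·50 = 314.2 rad/s.
Step 2 — Component impedances:
  R: Z = R = 1530 Ω
  L: Z = jωL = j·314.2·0.00359 = 0 + j1.128 Ω
Step 3 — Series combination: Z_total = R + L = 1530 + j1.128 Ω = 1530∠0.0° Ω.
Step 4 — Power factor: PF = cos(φ) = Re(Z)/|Z| = 1530/1530 = 1.
Step 5 — Type: Im(Z) = 1.128 ⇒ lagging (phase φ = 0.0°).

PF = 1 (lagging, φ = 0.0°)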